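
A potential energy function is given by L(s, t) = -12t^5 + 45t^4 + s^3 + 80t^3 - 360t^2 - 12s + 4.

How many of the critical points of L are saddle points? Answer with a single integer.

L separates as a function of s plus a function of t, so ∇L=0 decouples.
∂L/∂s = 3(s - 2)(s + 2) = 0 at s ∈ {-2, 2}; ∂L/∂t = -60t(t - 3)(t - 2)(t + 2) = 0 at t ∈ {-2, 0, 2, 3}.
The Hessian is diagonal: diag(L_ss, L_tt). Second derivatives: L_ss(-2)=-12, L_ss(2)=12; L_tt(-2)=2400, L_tt(0)=-720, L_tt(2)=480, L_tt(3)=-900.
Saddle points occur where the two diagonal entries have opposite signs: (-2, -2), (-2, 2), (2, 0), (2, 3). Count: 4.

4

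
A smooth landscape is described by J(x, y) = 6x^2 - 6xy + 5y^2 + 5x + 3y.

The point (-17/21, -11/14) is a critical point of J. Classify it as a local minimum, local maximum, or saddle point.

The Hessian of J is constant: H = [[12, -6], [-6, 10]].
det(H) = 12·10 − (-6)² = 84.
det(H) > 0 and tr(H) = 22 > 0, so H is positive definite and the point is a local minimum.

local minimum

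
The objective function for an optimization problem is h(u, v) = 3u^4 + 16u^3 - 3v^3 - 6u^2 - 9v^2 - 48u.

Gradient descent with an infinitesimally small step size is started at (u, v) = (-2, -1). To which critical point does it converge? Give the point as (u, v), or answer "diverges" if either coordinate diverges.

(-4, -2)

h is separable, so gradient descent decouples: u follows -∂h/∂u, v follows -∂h/∂v.
∂h/∂u = 12(u - 1)(u + 1)(u + 4); at u=-2 this is 72, so u decreases.
∂h/∂v = -9v(v + 2); at v=-1 this is 9, so v decreases.
u converges to its nearest critical value -4 (a local min of the u-part); v converges to -2. The iterate converges to (-4, -2).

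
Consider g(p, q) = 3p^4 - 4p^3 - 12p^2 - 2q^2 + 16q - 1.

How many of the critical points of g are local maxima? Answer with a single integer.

1

g separates as a function of p plus a function of q, so ∇g=0 decouples.
∂g/∂p = 12p(p - 2)(p + 1) = 0 at p ∈ {-1, 0, 2}; ∂g/∂q = -4(q - 4) = 0 at q ∈ {4}.
The Hessian is diagonal: diag(g_pp, g_qq). Second derivatives: g_pp(-1)=36, g_pp(0)=-24, g_pp(2)=72; g_qq(4)=-4.
Local maxima occur where both diagonal entries negative: (0, 4). Count: 1.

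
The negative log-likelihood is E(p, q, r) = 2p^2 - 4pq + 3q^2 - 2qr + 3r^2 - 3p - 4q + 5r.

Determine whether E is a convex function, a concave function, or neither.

E is quadratic, so its Hessian is the constant matrix H = [[4, -4, 0], [-4, 6, -2], [0, -2, 6]].
Leading principal minors: 4, 8, 32.
All positive ⇒ H ≻ 0 ⇒ convex.

convex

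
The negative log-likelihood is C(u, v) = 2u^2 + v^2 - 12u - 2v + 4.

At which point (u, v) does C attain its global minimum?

C(u,v) separates as P(u) + Q(v) + 4, so its minimum is min P + min Q + 4.
P'(u) = 4u - 12 vanishes at u ∈ {3}; Q'(v) = 2v - 2 vanishes at v ∈ {1}.
Local minima of P (where P''>0): P(3)=-18. Local minima of Q: Q(1)=-1.
So the global minimum of C is P(3) + Q(1) + 4 = -18 − 1 + 4 = -15, attained at (3, 1).

(3, 1)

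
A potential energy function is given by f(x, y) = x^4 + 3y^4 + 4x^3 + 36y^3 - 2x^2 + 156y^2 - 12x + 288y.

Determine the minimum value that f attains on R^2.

-201

f(x,y) separates as P(x) + Q(y), so its minimum is min P + min Q.
P'(x) = 4(x - 1)(x + 1)(x + 3) vanishes at x ∈ {-3, -1, 1}; Q'(y) = 12(y + 2)(y + 3)(y + 4) vanishes at y ∈ {-4, -3, -2}.
Local minima of P (where P''>0): P(-3)=-9, P(1)=-9. Local minima of Q: Q(-4)=-192, Q(-2)=-192.
So the global minimum of f is P(-3) + Q(-4) = -9 − 192 = -201, attained at (-3, -4).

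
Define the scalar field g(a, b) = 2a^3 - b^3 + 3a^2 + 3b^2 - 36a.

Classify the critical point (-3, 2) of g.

The mixed partial ∂²g/∂a∂b is 0, so the Hessian at any point is diag(g_aa, g_bb) = diag(6(2a + 1), 6(-b + 1)).
At (-3, 2): H = diag(-30, -6).
Both eigenvalues are negative, so H is negative definite: a local maximum.

local maximum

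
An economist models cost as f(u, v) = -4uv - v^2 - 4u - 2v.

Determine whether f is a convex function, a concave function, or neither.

neither

f is quadratic, so its Hessian is the constant matrix H = [[0, -4], [-4, -2]].
det(H) = -16, tr(H) = -2.
det(H) < 0, so H is indefinite: neither convex nor concave.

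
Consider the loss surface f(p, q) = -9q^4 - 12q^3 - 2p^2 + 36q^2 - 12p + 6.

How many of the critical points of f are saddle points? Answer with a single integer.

1

f separates as a function of p plus a function of q, so ∇f=0 decouples.
∂f/∂p = -4(p + 3) = 0 at p ∈ {-3}; ∂f/∂q = -36q(q - 1)(q + 2) = 0 at q ∈ {-2, 0, 1}.
The Hessian is diagonal: diag(f_pp, f_qq). Second derivatives: f_pp(-3)=-4; f_qq(-2)=-216, f_qq(0)=72, f_qq(1)=-108.
Saddle points occur where the two diagonal entries have opposite signs: (-3, 0). Count: 1.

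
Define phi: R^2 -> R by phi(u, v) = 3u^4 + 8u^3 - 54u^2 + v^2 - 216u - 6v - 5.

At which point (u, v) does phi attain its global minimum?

phi(u,v) separates as P(u) + Q(v) − 5, so its minimum is min P + min Q − 5.
P'(u) = 12(u - 3)(u + 2)(u + 3) vanishes at u ∈ {-3, -2, 3}; Q'(v) = 2v - 6 vanishes at v ∈ {3}.
Local minima of P (where P''>0): P(-3)=189, P(3)=-675. Local minima of Q: Q(3)=-9.
So the global minimum of phi is P(3) + Q(3) − 5 = -675 − 9 − 5 = -689, attained at (3, 3).

(3, 3)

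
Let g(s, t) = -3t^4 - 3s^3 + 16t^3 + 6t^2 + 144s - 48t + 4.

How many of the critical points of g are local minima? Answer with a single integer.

g separates as a function of s plus a function of t, so ∇g=0 decouples.
∂g/∂s = -9(s - 4)(s + 4) = 0 at s ∈ {-4, 4}; ∂g/∂t = -12(t - 4)(t - 1)(t + 1) = 0 at t ∈ {-1, 1, 4}.
The Hessian is diagonal: diag(g_ss, g_tt). Second derivatives: g_ss(-4)=72, g_ss(4)=-72; g_tt(-1)=-120, g_tt(1)=72, g_tt(4)=-180.
Local minima occur where both diagonal entries positive: (-4, 1). Count: 1.

1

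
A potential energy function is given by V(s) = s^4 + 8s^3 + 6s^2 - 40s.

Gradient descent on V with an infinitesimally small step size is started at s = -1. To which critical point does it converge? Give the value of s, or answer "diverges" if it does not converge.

1

V'(s) = 4(s - 1)(s + 2)(s + 5), so V'(-1) = -32.
Gradient descent moves in the -V' direction, i.e. s is increasing.
The nearest critical point in that direction is s = 1, where V'' = 72 > 0 (a local minimum). The iterate converges there.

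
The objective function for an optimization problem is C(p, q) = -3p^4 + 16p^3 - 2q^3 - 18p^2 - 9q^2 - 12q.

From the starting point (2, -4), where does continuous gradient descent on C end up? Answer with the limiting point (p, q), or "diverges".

(1, -2)

C is separable, so gradient descent decouples: p follows -∂C/∂p, q follows -∂C/∂q.
∂C/∂p = -12p(p - 3)(p - 1); at p=2 this is 24, so p decreases.
∂C/∂q = -6(q + 1)(q + 2); at q=-4 this is -36, so q increases.
p converges to its nearest critical value 1 (a local min of the p-part); q converges to -2. The iterate converges to (1, -2).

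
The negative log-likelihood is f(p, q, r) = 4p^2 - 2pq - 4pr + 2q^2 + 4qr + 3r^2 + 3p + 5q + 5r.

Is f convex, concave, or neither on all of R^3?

f is quadratic, so its Hessian is the constant matrix H = [[8, -2, -4], [-2, 4, 4], [-4, 4, 6]].
Leading principal minors: 8, 28, 40.
All positive ⇒ H ≻ 0 ⇒ convex.

convex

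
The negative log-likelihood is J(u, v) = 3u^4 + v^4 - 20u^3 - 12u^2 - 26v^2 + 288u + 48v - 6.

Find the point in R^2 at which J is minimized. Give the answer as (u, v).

(-2, -4)

J(u,v) separates as P(u) + Q(v) − 6, so its minimum is min P + min Q − 6.
P'(u) = 12(u - 4)(u - 3)(u + 2) vanishes at u ∈ {-2, 3, 4}; Q'(v) = 4(v - 3)(v - 1)(v + 4) vanishes at v ∈ {-4, 1, 3}.
Local minima of P (where P''>0): P(-2)=-416, P(4)=448. Local minima of Q: Q(-4)=-352, Q(3)=-9.
So the global minimum of J is P(-2) + Q(-4) − 6 = -416 − 352 − 6 = -774, attained at (-2, -4).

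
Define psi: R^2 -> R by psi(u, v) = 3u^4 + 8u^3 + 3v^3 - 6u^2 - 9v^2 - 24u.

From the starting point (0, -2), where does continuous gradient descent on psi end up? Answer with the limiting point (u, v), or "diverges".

psi is separable, so gradient descent decouples: u follows -∂psi/∂u, v follows -∂psi/∂v.
∂psi/∂u = 12(u - 1)(u + 1)(u + 2); at u=0 this is -24, so u increases.
∂psi/∂v = 9v(v - 2); at v=-2 this is 72, so v decreases.
The v-coordinate has no critical point in that direction and runs off to infinity.

diverges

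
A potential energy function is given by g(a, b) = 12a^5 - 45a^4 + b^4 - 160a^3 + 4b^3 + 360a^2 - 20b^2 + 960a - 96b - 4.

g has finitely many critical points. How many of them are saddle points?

6

g separates as a function of a plus a function of b, so ∇g=0 decouples.
∂g/∂a = 60(a - 4)(a - 2)(a + 1)(a + 2) = 0 at a ∈ {-2, -1, 2, 4}; ∂g/∂b = 4(b - 3)(b + 2)(b + 4) = 0 at b ∈ {-4, -2, 3}.
The Hessian is diagonal: diag(g_aa, g_bb). Second derivatives: g_aa(-2)=-1440, g_aa(-1)=900, g_aa(2)=-1440, g_aa(4)=3600; g_bb(-4)=56, g_bb(-2)=-40, g_bb(3)=140.
Saddle points occur where the two diagonal entries have opposite signs: (-2, -4), (-2, 3), (-1, -2), (2, -4), (2, 3), (4, -2). Count: 6.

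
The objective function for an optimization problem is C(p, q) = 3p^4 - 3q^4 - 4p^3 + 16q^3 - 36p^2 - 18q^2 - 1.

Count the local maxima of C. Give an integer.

2

C separates as a function of p plus a function of q, so ∇C=0 decouples.
∂C/∂p = 12p(p - 3)(p + 2) = 0 at p ∈ {-2, 0, 3}; ∂C/∂q = -12q(q - 3)(q - 1) = 0 at q ∈ {0, 1, 3}.
The Hessian is diagonal: diag(C_pp, C_qq). Second derivatives: C_pp(-2)=120, C_pp(0)=-72, C_pp(3)=180; C_qq(0)=-36, C_qq(1)=24, C_qq(3)=-72.
Local maxima occur where both diagonal entries negative: (0, 0), (0, 3). Count: 2.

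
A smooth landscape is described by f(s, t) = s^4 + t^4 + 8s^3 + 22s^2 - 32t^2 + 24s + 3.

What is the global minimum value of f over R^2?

f(s,t) separates as P(s) + Q(t) + 3, so its minimum is min P + min Q + 3.
P'(s) = 4(s + 1)(s + 2)(s + 3) vanishes at s ∈ {-3, -2, -1}; Q'(t) = 4t(t - 4)(t + 4) vanishes at t ∈ {-4, 0, 4}.
Local minima of P (where P''>0): P(-3)=-9, P(-1)=-9. Local minima of Q: Q(-4)=-256, Q(4)=-256.
So the global minimum of f is P(-3) + Q(-4) + 3 = -9 − 256 + 3 = -262, attained at (-3, -4).

-262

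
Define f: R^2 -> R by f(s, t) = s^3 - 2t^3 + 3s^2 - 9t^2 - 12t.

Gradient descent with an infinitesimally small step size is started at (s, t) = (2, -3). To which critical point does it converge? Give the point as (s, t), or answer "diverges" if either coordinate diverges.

f is separable, so gradient descent decouples: s follows -∂f/∂s, t follows -∂f/∂t.
∂f/∂s = 3s(s + 2); at s=2 this is 24, so s decreases.
∂f/∂t = -6(t + 1)(t + 2); at t=-3 this is -12, so t increases.
s converges to its nearest critical value 0 (a local min of the s-part); t converges to -2. The iterate converges to (0, -2).

(0, -2)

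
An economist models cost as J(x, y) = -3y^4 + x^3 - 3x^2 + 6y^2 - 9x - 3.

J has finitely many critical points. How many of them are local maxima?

2

J separates as a function of x plus a function of y, so ∇J=0 decouples.
∂J/∂x = 3(x - 3)(x + 1) = 0 at x ∈ {-1, 3}; ∂J/∂y = -12y(y - 1)(y + 1) = 0 at y ∈ {-1, 0, 1}.
The Hessian is diagonal: diag(J_xx, J_yy). Second derivatives: J_xx(-1)=-12, J_xx(3)=12; J_yy(-1)=-24, J_yy(0)=12, J_yy(1)=-24.
Local maxima occur where both diagonal entries negative: (-1, -1), (-1, 1). Count: 2.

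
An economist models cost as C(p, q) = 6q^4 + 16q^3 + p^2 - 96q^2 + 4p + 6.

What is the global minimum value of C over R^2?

-1022

C(p,q) separates as A(p) + B(q) + 6, so its minimum is min A + min B + 6.
A'(p) = 2p + 4 vanishes at p ∈ {-2}; B'(q) = 24q(q - 2)(q + 4) vanishes at q ∈ {-4, 0, 2}.
Local minima of A (where A''>0): A(-2)=-4. Local minima of B: B(-4)=-1024, B(2)=-160.
So the global minimum of C is A(-2) + B(-4) + 6 = -4 − 1024 + 6 = -1022, attained at (-2, -4).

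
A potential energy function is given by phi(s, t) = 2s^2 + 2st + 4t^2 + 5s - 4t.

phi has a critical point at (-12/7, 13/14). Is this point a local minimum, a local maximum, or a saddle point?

local minimum

The Hessian of phi is constant: H = [[4, 2], [2, 8]].
det(H) = 4·8 − 2² = 28.
det(H) > 0 and tr(H) = 12 > 0, so H is positive definite and the point is a local minimum.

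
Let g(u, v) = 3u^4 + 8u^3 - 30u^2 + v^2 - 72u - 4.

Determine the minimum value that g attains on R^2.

g(u,v) separates as P(u) + Q(v) − 4, so its minimum is min P + min Q − 4.
P'(u) = 12(u - 2)(u + 1)(u + 3) vanishes at u ∈ {-3, -1, 2}; Q'(v) = 2v vanishes at v ∈ {0}.
Local minima of P (where P''>0): P(-3)=-27, P(2)=-152. Local minima of Q: Q(0)=0.
So the global minimum of g is P(2) + Q(0) − 4 = -152 + 0 − 4 = -156, attained at (2, 0).

-156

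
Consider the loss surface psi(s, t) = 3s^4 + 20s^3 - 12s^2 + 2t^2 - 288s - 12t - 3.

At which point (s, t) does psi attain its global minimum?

psi(s,t) separates as P(s) + Q(t) − 3, so its minimum is min P + min Q − 3.
P'(s) = 12(s - 2)(s + 3)(s + 4) vanishes at s ∈ {-4, -3, 2}; Q'(t) = 4(t - 3) vanishes at t ∈ {3}.
Local minima of P (where P''>0): P(-4)=448, P(2)=-416. Local minima of Q: Q(3)=-18.
So the global minimum of psi is P(2) + Q(3) − 3 = -416 − 18 − 3 = -437, attained at (2, 3).

(2, 3)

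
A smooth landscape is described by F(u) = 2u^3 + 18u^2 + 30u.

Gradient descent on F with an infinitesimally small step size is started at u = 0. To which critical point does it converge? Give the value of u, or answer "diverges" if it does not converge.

-1

F'(u) = 6(u + 1)(u + 5), so F'(0) = 30.
Gradient descent moves in the -F' direction, i.e. u is decreasing.
The nearest critical point in that direction is u = -1, where F'' = 24 > 0 (a local minimum). The iterate converges there.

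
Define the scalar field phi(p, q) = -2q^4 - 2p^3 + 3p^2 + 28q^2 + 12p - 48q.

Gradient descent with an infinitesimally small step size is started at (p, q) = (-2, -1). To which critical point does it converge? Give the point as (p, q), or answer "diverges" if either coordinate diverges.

(-1, 1)

phi is separable, so gradient descent decouples: p follows -∂phi/∂p, q follows -∂phi/∂q.
∂phi/∂p = -6(p - 2)(p + 1); at p=-2 this is -24, so p increases.
∂phi/∂q = -8(q - 2)(q - 1)(q + 3); at q=-1 this is -96, so q increases.
p converges to its nearest critical value -1 (a local min of the p-part); q converges to 1. The iterate converges to (-1, 1).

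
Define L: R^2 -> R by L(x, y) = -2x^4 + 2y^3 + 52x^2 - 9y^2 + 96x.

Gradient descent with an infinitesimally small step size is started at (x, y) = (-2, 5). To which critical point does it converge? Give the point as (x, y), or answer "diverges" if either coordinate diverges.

L is separable, so gradient descent decouples: x follows -∂L/∂x, y follows -∂L/∂y.
∂L/∂x = -8(x - 4)(x + 1)(x + 3); at x=-2 this is -48, so x increases.
∂L/∂y = 6y(y - 3); at y=5 this is 60, so y decreases.
x converges to its nearest critical value -1 (a local min of the x-part); y converges to 3. The iterate converges to (-1, 3).

(-1, 3)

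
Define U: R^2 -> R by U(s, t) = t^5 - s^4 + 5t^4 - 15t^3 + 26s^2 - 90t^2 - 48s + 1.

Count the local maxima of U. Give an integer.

4

U separates as a function of s plus a function of t, so ∇U=0 decouples.
∂U/∂s = -4(s - 3)(s - 1)(s + 4) = 0 at s ∈ {-4, 1, 3}; ∂U/∂t = 5t(t - 3)(t + 3)(t + 4) = 0 at t ∈ {-4, -3, 0, 3}.
The Hessian is diagonal: diag(U_ss, U_tt). Second derivatives: U_ss(-4)=-140, U_ss(1)=40, U_ss(3)=-56; U_tt(-4)=-140, U_tt(-3)=90, U_tt(0)=-180, U_tt(3)=630.
Local maxima occur where both diagonal entries negative: (-4, -4), (-4, 0), (3, -4), (3, 0). Count: 4.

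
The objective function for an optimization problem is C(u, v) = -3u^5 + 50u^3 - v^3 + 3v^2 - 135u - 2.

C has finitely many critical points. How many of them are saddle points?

4

C separates as a function of u plus a function of v, so ∇C=0 decouples.
∂C/∂u = -15(u - 3)(u - 1)(u + 1)(u + 3) = 0 at u ∈ {-3, -1, 1, 3}; ∂C/∂v = -3v(v - 2) = 0 at v ∈ {0, 2}.
The Hessian is diagonal: diag(C_uu, C_vv). Second derivatives: C_uu(-3)=720, C_uu(-1)=-240, C_uu(1)=240, C_uu(3)=-720; C_vv(0)=6, C_vv(2)=-6.
Saddle points occur where the two diagonal entries have opposite signs: (-3, 2), (-1, 0), (1, 2), (3, 0). Count: 4.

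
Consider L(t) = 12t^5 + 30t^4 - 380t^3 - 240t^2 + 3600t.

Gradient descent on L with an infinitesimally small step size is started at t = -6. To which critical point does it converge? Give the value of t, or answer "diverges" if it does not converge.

L'(t) = 60(t - 3)(t - 2)(t + 2)(t + 5), so L'(-6) = 17280.
Gradient descent moves in the -L' direction, i.e. t is decreasing.
There is no critical point below t=-6, and L' keeps the same sign, so the iterate runs off to −∞.

diverges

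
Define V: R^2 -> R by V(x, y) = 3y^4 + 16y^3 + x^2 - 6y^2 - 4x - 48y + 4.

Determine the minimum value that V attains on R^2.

V(x,y) separates as P(x) + Q(y) + 4, so its minimum is min P + min Q + 4.
P'(x) = 2x - 4 vanishes at x ∈ {2}; Q'(y) = 12(y - 1)(y + 1)(y + 4) vanishes at y ∈ {-4, -1, 1}.
Local minima of P (where P''>0): P(2)=-4. Local minima of Q: Q(-4)=-160, Q(1)=-35.
So the global minimum of V is P(2) + Q(-4) + 4 = -4 − 160 + 4 = -160, attained at (2, -4).

-160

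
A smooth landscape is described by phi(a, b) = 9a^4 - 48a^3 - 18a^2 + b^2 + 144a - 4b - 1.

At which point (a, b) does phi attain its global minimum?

(4, 2)

phi(a,b) separates as P(a) + Q(b) − 1, so its minimum is min P + min Q − 1.
P'(a) = 36(a - 4)(a - 1)(a + 1) vanishes at a ∈ {-1, 1, 4}; Q'(b) = 2b - 4 vanishes at b ∈ {2}.
Local minima of P (where P''>0): P(-1)=-105, P(4)=-480. Local minima of Q: Q(2)=-4.
So the global minimum of phi is P(4) + Q(2) − 1 = -480 − 4 − 1 = -485, attained at (4, 2).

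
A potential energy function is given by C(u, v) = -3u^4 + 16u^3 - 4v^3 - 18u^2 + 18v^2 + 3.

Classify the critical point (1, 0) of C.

The mixed partial ∂²C/∂u∂v is 0, so the Hessian at any point is diag(C_uu, C_vv) = diag(12(-3u^2 + 8u - 3), 12(-2v + 3)).
At (1, 0): H = diag(24, 36).
Both eigenvalues are positive, so H is positive definite: a local minimum.

local minimum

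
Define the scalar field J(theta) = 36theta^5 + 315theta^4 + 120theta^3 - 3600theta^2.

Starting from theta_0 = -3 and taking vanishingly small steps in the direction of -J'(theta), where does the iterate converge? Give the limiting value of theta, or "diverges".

J'(theta) = 180theta(theta - 2)(theta + 4)(theta + 5), so J'(-3) = 5400.
Gradient descent moves in the -J' direction, i.e. theta is decreasing.
The nearest critical point in that direction is theta = -4, where J'' = 4320 > 0 (a local minimum). The iterate converges there.

-4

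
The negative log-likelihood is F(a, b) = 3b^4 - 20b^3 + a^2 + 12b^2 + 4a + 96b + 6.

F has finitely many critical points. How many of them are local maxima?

F separates as a function of a plus a function of b, so ∇F=0 decouples.
∂F/∂a = 2(a + 2) = 0 at a ∈ {-2}; ∂F/∂b = 12(b - 4)(b - 2)(b + 1) = 0 at b ∈ {-1, 2, 4}.
The Hessian is diagonal: diag(F_aa, F_bb). Second derivatives: F_aa(-2)=2; F_bb(-1)=180, F_bb(2)=-72, F_bb(4)=120.
Local maxima occur where both diagonal entries negative: none. Count: 0.

0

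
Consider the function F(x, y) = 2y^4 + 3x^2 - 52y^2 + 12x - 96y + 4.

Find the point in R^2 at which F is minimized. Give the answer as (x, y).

F(x,y) separates as P(x) + Q(y) + 4, so its minimum is min P + min Q + 4.
P'(x) = 6x + 12 vanishes at x ∈ {-2}; Q'(y) = 8(y - 4)(y + 1)(y + 3) vanishes at y ∈ {-3, -1, 4}.
Local minima of P (where P''>0): P(-2)=-12. Local minima of Q: Q(-3)=-18, Q(4)=-704.
So the global minimum of F is P(-2) + Q(4) + 4 = -12 − 704 + 4 = -712, attained at (-2, 4).

(-2, 4)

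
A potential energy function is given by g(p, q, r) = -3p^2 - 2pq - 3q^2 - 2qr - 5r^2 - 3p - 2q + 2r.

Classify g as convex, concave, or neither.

g is quadratic, so its Hessian is the constant matrix H = [[-6, -2, 0], [-2, -6, -2], [0, -2, -10]].
Leading principal minors: -6, 32, -296.
Signs alternate −, +, − ⇒ H ≺ 0 ⇒ concave.

concave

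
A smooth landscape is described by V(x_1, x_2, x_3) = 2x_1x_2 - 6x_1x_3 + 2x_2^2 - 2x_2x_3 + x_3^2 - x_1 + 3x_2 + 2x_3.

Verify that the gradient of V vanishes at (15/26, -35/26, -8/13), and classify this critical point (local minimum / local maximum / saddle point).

saddle point

∇V = (2x_2 - 6x_3 - 1, 2x_1 + 4x_2 - 2x_3 + 3, -6x_1 - 2x_2 + 2x_3 + 2); substituting (15/26, -35/26, -8/13) gives ∇V = (0, 0, 0), so (15/26, -35/26, -8/13) is indeed a critical point.
The Hessian is constant: H = [[0, 2, -6], [2, 4, -2], [-6, -2, 2]].
Leading principal minors: Δ₁ = 0, Δ₂ = -4, Δ₃ = -104.
The minors fit neither the all-positive nor the alternating-sign pattern, so H is indefinite: a saddle point.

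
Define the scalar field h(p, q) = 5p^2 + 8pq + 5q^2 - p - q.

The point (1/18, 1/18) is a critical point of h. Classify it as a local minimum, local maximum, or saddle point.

The Hessian of h is constant: H = [[10, 8], [8, 10]].
det(H) = 10·10 − 8² = 36.
det(H) > 0 and tr(H) = 20 > 0, so H is positive definite and the point is a local minimum.

local minimum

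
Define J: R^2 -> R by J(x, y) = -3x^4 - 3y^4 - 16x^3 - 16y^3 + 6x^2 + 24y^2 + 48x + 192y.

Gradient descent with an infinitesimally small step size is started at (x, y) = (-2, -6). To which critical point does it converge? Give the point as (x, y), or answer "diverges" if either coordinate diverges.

J is separable, so gradient descent decouples: x follows -∂J/∂x, y follows -∂J/∂y.
∂J/∂x = -12(x - 1)(x + 1)(x + 4); at x=-2 this is -72, so x increases.
∂J/∂y = -12(y - 2)(y + 2)(y + 4); at y=-6 this is 768, so y decreases.
The y-coordinate has no critical point in that direction and runs off to infinity.

diverges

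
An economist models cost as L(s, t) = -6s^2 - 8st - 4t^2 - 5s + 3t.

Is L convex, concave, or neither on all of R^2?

L is quadratic, so its Hessian is the constant matrix H = [[-12, -8], [-8, -8]].
det(H) = 32, tr(H) = -20.
det(H) > 0 and tr(H) < 0, so H is negative definite everywhere: concave.

concave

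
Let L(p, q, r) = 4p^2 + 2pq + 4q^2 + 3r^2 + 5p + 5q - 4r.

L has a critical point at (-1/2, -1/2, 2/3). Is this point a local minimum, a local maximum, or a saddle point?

The Hessian is constant: H = [[8, 2, 0], [2, 8, 0], [0, 0, 6]].
Leading principal minors: Δ₁ = 8, Δ₂ = 60, Δ₃ = 360.
All leading minors are positive, so H is positive definite: a local minimum.

local minimum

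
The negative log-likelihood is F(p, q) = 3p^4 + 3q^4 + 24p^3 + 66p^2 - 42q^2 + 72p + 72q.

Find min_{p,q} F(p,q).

F(p,q) separates as A(p) + B(q), so its minimum is min A + min B.
A'(p) = 12(p + 1)(p + 2)(p + 3) vanishes at p ∈ {-3, -2, -1}; B'(q) = 12(q - 2)(q - 1)(q + 3) vanishes at q ∈ {-3, 1, 2}.
Local minima of A (where A''>0): A(-3)=-27, A(-1)=-27. Local minima of B: B(-3)=-351, B(2)=24.
So the global minimum of F is A(-3) + B(-3) = -27 − 351 = -378, attained at (-3, -3).

-378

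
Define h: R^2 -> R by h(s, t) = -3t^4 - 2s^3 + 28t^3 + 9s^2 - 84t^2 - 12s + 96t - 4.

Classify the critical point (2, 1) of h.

The mixed partial ∂²h/∂s∂t is 0, so the Hessian at any point is diag(h_ss, h_tt) = diag(6(-2s + 3), 12(-3t^2 + 14t - 14)).
At (2, 1): H = diag(-6, -36).
Both eigenvalues are negative, so H is negative definite: a local maximum.

local maximum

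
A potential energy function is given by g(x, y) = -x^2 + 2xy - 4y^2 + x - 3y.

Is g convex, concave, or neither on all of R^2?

concave

g is quadratic, so its Hessian is the constant matrix H = [[-2, 2], [2, -8]].
det(H) = 12, tr(H) = -10.
det(H) > 0 and tr(H) < 0, so H is negative definite everywhere: concave.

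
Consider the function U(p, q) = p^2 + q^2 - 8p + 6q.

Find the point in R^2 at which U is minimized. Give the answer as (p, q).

U(p,q) separates as A(p) + B(q), so its minimum is min A + min B.
A'(p) = 2p - 8 vanishes at p ∈ {4}; B'(q) = 2q + 6 vanishes at q ∈ {-3}.
Local minima of A (where A''>0): A(4)=-16. Local minima of B: B(-3)=-9.
So the global minimum of U is A(4) + B(-3) = -16 − 9 = -25, attained at (4, -3).

(4, -3)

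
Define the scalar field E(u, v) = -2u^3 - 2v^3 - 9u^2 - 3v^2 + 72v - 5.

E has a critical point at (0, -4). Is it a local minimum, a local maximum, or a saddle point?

saddle point

The mixed partial ∂²E/∂u∂v is 0, so the Hessian at any point is diag(E_uu, E_vv) = diag(-6(2u + 3), -6(2v + 1)).
At (0, -4): H = diag(-18, 42).
The eigenvalues have opposite signs, so H is indefinite: a saddle point.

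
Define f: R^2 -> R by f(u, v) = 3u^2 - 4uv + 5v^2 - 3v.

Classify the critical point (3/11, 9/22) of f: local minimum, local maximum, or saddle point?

local minimum

The Hessian of f is constant: H = [[6, -4], [-4, 10]].
det(H) = 6·10 − (-4)² = 44.
det(H) > 0 and tr(H) = 16 > 0, so H is positive definite and the point is a local minimum.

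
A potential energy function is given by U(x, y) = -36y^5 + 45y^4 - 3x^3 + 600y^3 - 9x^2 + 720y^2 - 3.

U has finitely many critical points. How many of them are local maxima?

2

U separates as a function of x plus a function of y, so ∇U=0 decouples.
∂U/∂x = -9x(x + 2) = 0 at x ∈ {-2, 0}; ∂U/∂y = -180y(y - 4)(y + 1)(y + 2) = 0 at y ∈ {-2, -1, 0, 4}.
The Hessian is diagonal: diag(U_xx, U_yy). Second derivatives: U_xx(-2)=18, U_xx(0)=-18; U_yy(-2)=2160, U_yy(-1)=-900, U_yy(0)=1440, U_yy(4)=-21600.
Local maxima occur where both diagonal entries negative: (0, -1), (0, 4). Count: 2.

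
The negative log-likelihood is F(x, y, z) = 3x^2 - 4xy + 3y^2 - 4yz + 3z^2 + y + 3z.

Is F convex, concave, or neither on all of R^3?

F is quadratic, so its Hessian is the constant matrix H = [[6, -4, 0], [-4, 6, -4], [0, -4, 6]].
Leading principal minors: 6, 20, 24.
All positive ⇒ H ≻ 0 ⇒ convex.

convex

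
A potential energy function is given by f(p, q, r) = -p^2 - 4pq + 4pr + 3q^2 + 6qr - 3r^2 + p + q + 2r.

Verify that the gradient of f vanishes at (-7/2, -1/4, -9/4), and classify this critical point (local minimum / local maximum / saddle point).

∇f = (-2p - 4q + 4r + 1, -4p + 6q + 6r + 1, 4p + 6q - 6r + 2); substituting (-7/2, -1/4, -9/4) gives ∇f = (0, 0, 0), so (-7/2, -1/4, -9/4) is indeed a critical point.
The Hessian is constant: H = [[-2, -4, 4], [-4, 6, 6], [4, 6, -6]].
Leading principal minors: Δ₁ = -2, Δ₂ = -28, Δ₃ = -48.
The minors fit neither the all-positive nor the alternating-sign pattern, so H is indefinite: a saddle point.

saddle point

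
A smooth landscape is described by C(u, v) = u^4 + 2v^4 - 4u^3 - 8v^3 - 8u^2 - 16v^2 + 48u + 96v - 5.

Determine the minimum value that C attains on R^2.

-245

C(u,v) separates as P(u) + Q(v) − 5, so its minimum is min P + min Q − 5.
P'(u) = 4(u - 3)(u - 2)(u + 2) vanishes at u ∈ {-2, 2, 3}; Q'(v) = 8(v - 3)(v - 2)(v + 2) vanishes at v ∈ {-2, 2, 3}.
Local minima of P (where P''>0): P(-2)=-80, P(3)=45. Local minima of Q: Q(-2)=-160, Q(3)=90.
So the global minimum of C is P(-2) + Q(-2) − 5 = -80 − 160 − 5 = -245, attained at (-2, -2).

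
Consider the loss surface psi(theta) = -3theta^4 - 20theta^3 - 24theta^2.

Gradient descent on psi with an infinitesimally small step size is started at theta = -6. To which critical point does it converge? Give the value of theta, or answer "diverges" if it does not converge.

psi'(theta) = -12theta(theta + 1)(theta + 4), so psi'(-6) = 720.
Gradient descent moves in the -psi' direction, i.e. theta is decreasing.
There is no critical point below theta=-6, and psi' keeps the same sign, so the iterate runs off to −∞.

diverges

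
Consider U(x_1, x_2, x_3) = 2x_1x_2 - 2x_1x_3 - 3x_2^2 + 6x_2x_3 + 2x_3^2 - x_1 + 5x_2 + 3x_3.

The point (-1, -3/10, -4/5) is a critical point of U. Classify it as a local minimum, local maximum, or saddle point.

The Hessian is constant: H = [[0, 2, -2], [2, -6, 6], [-2, 6, 4]].
Leading principal minors: Δ₁ = 0, Δ₂ = -4, Δ₃ = -40.
The minors fit neither the all-positive nor the alternating-sign pattern, so H is indefinite: a saddle point.

saddle point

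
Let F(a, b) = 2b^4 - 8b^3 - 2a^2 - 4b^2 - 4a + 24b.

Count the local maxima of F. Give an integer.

F separates as a function of a plus a function of b, so ∇F=0 decouples.
∂F/∂a = -4(a + 1) = 0 at a ∈ {-1}; ∂F/∂b = 8(b - 3)(b - 1)(b + 1) = 0 at b ∈ {-1, 1, 3}.
The Hessian is diagonal: diag(F_aa, F_bb). Second derivatives: F_aa(-1)=-4; F_bb(-1)=64, F_bb(1)=-32, F_bb(3)=64.
Local maxima occur where both diagonal entries negative: (-1, 1). Count: 1.

1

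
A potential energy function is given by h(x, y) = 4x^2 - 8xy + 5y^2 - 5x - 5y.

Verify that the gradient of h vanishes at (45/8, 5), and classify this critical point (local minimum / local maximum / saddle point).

∇h = (8x - 8y - 5, -8x + 10y - 5); substituting (45/8, 5) gives ∇h = (0, 0), so (45/8, 5) is indeed a critical point.
The Hessian of h is constant: H = [[8, -8], [-8, 10]].
det(H) = 8·10 − (-8)² = 16.
det(H) > 0 and tr(H) = 18 > 0, so H is positive definite and the point is a local minimum.

local minimum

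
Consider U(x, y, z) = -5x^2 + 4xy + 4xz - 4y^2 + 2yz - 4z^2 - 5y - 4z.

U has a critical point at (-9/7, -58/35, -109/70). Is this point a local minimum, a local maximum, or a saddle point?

local maximum

The Hessian is constant: H = [[-10, 4, 4], [4, -8, 2], [4, 2, -8]].
Leading principal minors: Δ₁ = -10, Δ₂ = 64, Δ₃ = -280.
The minors alternate sign starting negative (−, +, −), so H is negative definite: a local maximum.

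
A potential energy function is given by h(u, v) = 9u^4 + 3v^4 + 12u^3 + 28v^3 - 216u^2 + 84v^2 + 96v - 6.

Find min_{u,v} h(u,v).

h(u,v) separates as P(u) + Q(v) − 6, so its minimum is min P + min Q − 6.
P'(u) = 36u(u - 3)(u + 4) vanishes at u ∈ {-4, 0, 3}; Q'(v) = 12(v + 1)(v + 2)(v + 4) vanishes at v ∈ {-4, -2, -1}.
Local minima of P (where P''>0): P(-4)=-1920, P(3)=-891. Local minima of Q: Q(-4)=-64, Q(-1)=-37.
So the global minimum of h is P(-4) + Q(-4) − 6 = -1920 − 64 − 6 = -1990, attained at (-4, -4).

-1990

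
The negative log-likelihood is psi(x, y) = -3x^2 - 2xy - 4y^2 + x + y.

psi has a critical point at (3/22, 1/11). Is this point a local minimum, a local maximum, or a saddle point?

The Hessian of psi is constant: H = [[-6, -2], [-2, -8]].
det(H) = (-6)·(-8) − (-2)² = 44.
det(H) > 0 and tr(H) = -14 < 0, so H is negative definite and the point is a local maximum.

local maximum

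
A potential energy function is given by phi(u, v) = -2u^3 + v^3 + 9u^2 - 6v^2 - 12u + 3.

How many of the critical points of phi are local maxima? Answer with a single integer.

phi separates as a function of u plus a function of v, so ∇phi=0 decouples.
∂phi/∂u = -6(u - 2)(u - 1) = 0 at u ∈ {1, 2}; ∂phi/∂v = 3v(v - 4) = 0 at v ∈ {0, 4}.
The Hessian is diagonal: diag(phi_uu, phi_vv). Second derivatives: phi_uu(1)=6, phi_uu(2)=-6; phi_vv(0)=-12, phi_vv(4)=12.
Local maxima occur where both diagonal entries negative: (2, 0). Count: 1.

1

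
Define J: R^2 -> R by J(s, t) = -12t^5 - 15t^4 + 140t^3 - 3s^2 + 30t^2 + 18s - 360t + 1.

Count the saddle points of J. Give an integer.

J separates as a function of s plus a function of t, so ∇J=0 decouples.
∂J/∂s = -6(s - 3) = 0 at s ∈ {3}; ∂J/∂t = -60(t - 2)(t - 1)(t + 1)(t + 3) = 0 at t ∈ {-3, -1, 1, 2}.
The Hessian is diagonal: diag(J_ss, J_tt). Second derivatives: J_ss(3)=-6; J_tt(-3)=2400, J_tt(-1)=-720, J_tt(1)=480, J_tt(2)=-900.
Saddle points occur where the two diagonal entries have opposite signs: (3, -3), (3, 1). Count: 2.

2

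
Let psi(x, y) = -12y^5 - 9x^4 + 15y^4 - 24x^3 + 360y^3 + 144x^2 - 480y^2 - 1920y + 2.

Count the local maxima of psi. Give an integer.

psi separates as a function of x plus a function of y, so ∇psi=0 decouples.
∂psi/∂x = -36x(x - 2)(x + 4) = 0 at x ∈ {-4, 0, 2}; ∂psi/∂y = -60(y - 4)(y - 2)(y + 1)(y + 4) = 0 at y ∈ {-4, -1, 2, 4}.
The Hessian is diagonal: diag(psi_xx, psi_yy). Second derivatives: psi_xx(-4)=-864, psi_xx(0)=288, psi_xx(2)=-432; psi_yy(-4)=8640, psi_yy(-1)=-2700, psi_yy(2)=2160, psi_yy(4)=-4800.
Local maxima occur where both diagonal entries negative: (-4, -1), (-4, 4), (2, -1), (2, 4). Count: 4.

4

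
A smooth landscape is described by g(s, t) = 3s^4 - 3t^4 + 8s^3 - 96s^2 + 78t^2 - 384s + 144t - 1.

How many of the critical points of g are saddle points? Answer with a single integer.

g separates as a function of s plus a function of t, so ∇g=0 decouples.
∂g/∂s = 12(s - 4)(s + 2)(s + 4) = 0 at s ∈ {-4, -2, 4}; ∂g/∂t = -12(t - 4)(t + 1)(t + 3) = 0 at t ∈ {-3, -1, 4}.
The Hessian is diagonal: diag(g_ss, g_tt). Second derivatives: g_ss(-4)=192, g_ss(-2)=-144, g_ss(4)=576; g_tt(-3)=-168, g_tt(-1)=120, g_tt(4)=-420.
Saddle points occur where the two diagonal entries have opposite signs: (-4, -3), (-4, 4), (-2, -1), (4, -3), (4, 4). Count: 5.

5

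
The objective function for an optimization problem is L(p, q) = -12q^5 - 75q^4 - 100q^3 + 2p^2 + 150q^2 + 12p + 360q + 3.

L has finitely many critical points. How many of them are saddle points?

L separates as a function of p plus a function of q, so ∇L=0 decouples.
∂L/∂p = 4(p + 3) = 0 at p ∈ {-3}; ∂L/∂q = -60(q - 1)(q + 1)(q + 2)(q + 3) = 0 at q ∈ {-3, -2, -1, 1}.
The Hessian is diagonal: diag(L_pp, L_qq). Second derivatives: L_pp(-3)=4; L_qq(-3)=480, L_qq(-2)=-180, L_qq(-1)=240, L_qq(1)=-1440.
Saddle points occur where the two diagonal entries have opposite signs: (-3, -2), (-3, 1). Count: 2.

2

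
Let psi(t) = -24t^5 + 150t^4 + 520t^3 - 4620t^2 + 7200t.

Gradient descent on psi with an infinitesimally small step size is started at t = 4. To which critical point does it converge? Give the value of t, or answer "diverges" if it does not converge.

psi'(t) = -120(t - 5)(t - 3)(t - 1)(t + 4), so psi'(4) = 2880.
Gradient descent moves in the -psi' direction, i.e. t is decreasing.
The nearest critical point in that direction is t = 3, where psi'' = 3360 > 0 (a local minimum). The iterate converges there.

3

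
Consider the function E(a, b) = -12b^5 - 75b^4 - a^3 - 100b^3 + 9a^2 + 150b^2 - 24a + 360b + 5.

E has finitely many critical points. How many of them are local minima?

E separates as a function of a plus a function of b, so ∇E=0 decouples.
∂E/∂a = -3(a - 4)(a - 2) = 0 at a ∈ {2, 4}; ∂E/∂b = -60(b - 1)(b + 1)(b + 2)(b + 3) = 0 at b ∈ {-3, -2, -1, 1}.
The Hessian is diagonal: diag(E_aa, E_bb). Second derivatives: E_aa(2)=6, E_aa(4)=-6; E_bb(-3)=480, E_bb(-2)=-180, E_bb(-1)=240, E_bb(1)=-1440.
Local minima occur where both diagonal entries positive: (2, -3), (2, -1). Count: 2.

2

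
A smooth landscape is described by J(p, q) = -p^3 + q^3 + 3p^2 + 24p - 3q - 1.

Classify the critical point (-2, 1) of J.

The mixed partial ∂²J/∂p∂q is 0, so the Hessian at any point is diag(J_pp, J_qq) = diag(6(-p + 1), 6q).
At (-2, 1): H = diag(18, 6).
Both eigenvalues are positive, so H is positive definite: a local minimum.

local minimum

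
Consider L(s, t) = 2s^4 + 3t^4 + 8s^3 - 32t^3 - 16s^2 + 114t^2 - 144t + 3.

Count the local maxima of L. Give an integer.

1

L separates as a function of s plus a function of t, so ∇L=0 decouples.
∂L/∂s = 8s(s - 1)(s + 4) = 0 at s ∈ {-4, 0, 1}; ∂L/∂t = 12(t - 4)(t - 3)(t - 1) = 0 at t ∈ {1, 3, 4}.
The Hessian is diagonal: diag(L_ss, L_tt). Second derivatives: L_ss(-4)=160, L_ss(0)=-32, L_ss(1)=40; L_tt(1)=72, L_tt(3)=-24, L_tt(4)=36.
Local maxima occur where both diagonal entries negative: (0, 3). Count: 1.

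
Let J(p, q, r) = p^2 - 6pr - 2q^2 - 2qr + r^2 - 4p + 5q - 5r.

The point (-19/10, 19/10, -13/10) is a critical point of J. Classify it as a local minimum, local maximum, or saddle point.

The Hessian is constant: H = [[2, 0, -6], [0, -4, -2], [-6, -2, 2]].
Leading principal minors: Δ₁ = 2, Δ₂ = -8, Δ₃ = 120.
The minors fit neither the all-positive nor the alternating-sign pattern, so H is indefinite: a saddle point.

saddle point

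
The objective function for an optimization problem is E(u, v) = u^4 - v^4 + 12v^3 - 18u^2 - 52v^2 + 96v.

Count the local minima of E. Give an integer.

2

E separates as a function of u plus a function of v, so ∇E=0 decouples.
∂E/∂u = 4u(u - 3)(u + 3) = 0 at u ∈ {-3, 0, 3}; ∂E/∂v = -4(v - 4)(v - 3)(v - 2) = 0 at v ∈ {2, 3, 4}.
The Hessian is diagonal: diag(E_uu, E_vv). Second derivatives: E_uu(-3)=72, E_uu(0)=-36, E_uu(3)=72; E_vv(2)=-8, E_vv(3)=4, E_vv(4)=-8.
Local minima occur where both diagonal entries positive: (-3, 3), (3, 3). Count: 2.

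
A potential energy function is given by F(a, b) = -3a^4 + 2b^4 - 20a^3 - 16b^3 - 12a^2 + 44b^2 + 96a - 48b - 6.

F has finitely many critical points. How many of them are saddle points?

5

F separates as a function of a plus a function of b, so ∇F=0 decouples.
∂F/∂a = -12(a - 1)(a + 2)(a + 4) = 0 at a ∈ {-4, -2, 1}; ∂F/∂b = 8(b - 3)(b - 2)(b - 1) = 0 at b ∈ {1, 2, 3}.
The Hessian is diagonal: diag(F_aa, F_bb). Second derivatives: F_aa(-4)=-120, F_aa(-2)=72, F_aa(1)=-180; F_bb(1)=16, F_bb(2)=-8, F_bb(3)=16.
Saddle points occur where the two diagonal entries have opposite signs: (-4, 1), (-4, 3), (-2, 2), (1, 1), (1, 3). Count: 5.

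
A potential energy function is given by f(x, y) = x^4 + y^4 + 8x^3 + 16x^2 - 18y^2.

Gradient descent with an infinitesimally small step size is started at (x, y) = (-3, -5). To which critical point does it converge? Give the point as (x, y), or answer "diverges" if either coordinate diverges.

f is separable, so gradient descent decouples: x follows -∂f/∂x, y follows -∂f/∂y.
∂f/∂x = 4x(x + 2)(x + 4); at x=-3 this is 12, so x decreases.
∂f/∂y = 4y(y - 3)(y + 3); at y=-5 this is -320, so y increases.
x converges to its nearest critical value -4 (a local min of the x-part); y converges to -3. The iterate converges to (-4, -3).

(-4, -3)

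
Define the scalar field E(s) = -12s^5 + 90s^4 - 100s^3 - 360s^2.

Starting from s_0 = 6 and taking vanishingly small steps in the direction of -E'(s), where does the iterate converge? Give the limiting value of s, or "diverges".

E'(s) = -60s(s - 4)(s - 3)(s + 1), so E'(6) = -15120.
Gradient descent moves in the -E' direction, i.e. s is increasing.
There is no critical point above s=6, and E' keeps the same sign, so the iterate runs off to +∞.

diverges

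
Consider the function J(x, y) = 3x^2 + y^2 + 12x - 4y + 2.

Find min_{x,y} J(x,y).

J(x,y) separates as P(x) + Q(y) + 2, so its minimum is min P + min Q + 2.
P'(x) = 6x + 12 vanishes at x ∈ {-2}; Q'(y) = 2y - 4 vanishes at y ∈ {2}.
Local minima of P (where P''>0): P(-2)=-12. Local minima of Q: Q(2)=-4.
So the global minimum of J is P(-2) + Q(2) + 2 = -12 − 4 + 2 = -14, attained at (-2, 2).

-14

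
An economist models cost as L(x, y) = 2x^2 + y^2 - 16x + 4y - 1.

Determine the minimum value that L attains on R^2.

-37

L(x,y) separates as P(x) + Q(y) − 1, so its minimum is min P + min Q − 1.
P'(x) = 4x - 16 vanishes at x ∈ {4}; Q'(y) = 2y + 4 vanishes at y ∈ {-2}.
Local minima of P (where P''>0): P(4)=-32. Local minima of Q: Q(-2)=-4.
So the global minimum of L is P(4) + Q(-2) − 1 = -32 − 4 − 1 = -37, attained at (4, -2).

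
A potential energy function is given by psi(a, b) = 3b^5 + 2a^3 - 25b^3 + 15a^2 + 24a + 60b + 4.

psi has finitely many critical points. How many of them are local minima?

psi separates as a function of a plus a function of b, so ∇psi=0 decouples.
∂psi/∂a = 6(a + 1)(a + 4) = 0 at a ∈ {-4, -1}; ∂psi/∂b = 15(b - 2)(b - 1)(b + 1)(b + 2) = 0 at b ∈ {-2, -1, 1, 2}.
The Hessian is diagonal: diag(psi_aa, psi_bb). Second derivatives: psi_aa(-4)=-18, psi_aa(-1)=18; psi_bb(-2)=-180, psi_bb(-1)=90, psi_bb(1)=-90, psi_bb(2)=180.
Local minima occur where both diagonal entries positive: (-1, -1), (-1, 2). Count: 2.

2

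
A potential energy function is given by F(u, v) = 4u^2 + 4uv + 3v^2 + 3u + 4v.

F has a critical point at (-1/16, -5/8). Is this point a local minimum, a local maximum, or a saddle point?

local minimum

The Hessian of F is constant: H = [[8, 4], [4, 6]].
det(H) = 8·6 − 4² = 32.
det(H) > 0 and tr(H) = 14 > 0, so H is positive definite and the point is a local minimum.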